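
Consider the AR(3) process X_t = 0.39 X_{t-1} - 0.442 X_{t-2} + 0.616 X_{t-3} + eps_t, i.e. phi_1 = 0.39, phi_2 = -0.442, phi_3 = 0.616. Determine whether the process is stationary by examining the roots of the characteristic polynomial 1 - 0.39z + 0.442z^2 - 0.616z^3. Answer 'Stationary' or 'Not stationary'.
\text{Stationary}

The AR(p) characteristic polynomial is P(z) = 1 - 0.39z + 0.442z^2 - 0.616z^3.
Stationarity requires all roots to lie outside the unit circle, i.e. |z| > 1 for every root.
Degree 3: look for a simple real root z0 first, then factor out (1 - z/z0) and solve the remaining quadratic.
Testing z0 = 1.25: P(1.25) = 1 + (-0.39)(1.25) + (0.442)(1.25)^2 + (-0.616)(1.25)^3
  = 1 + (-0.4875) + (0.690625) + (-1.203125) = 0.  So z_0 = 1.25 is a root, |z_0| = 1.25.
Divide out the factor (1 - 0.8 z) = (1 - z/z0) (since 1/z0 = 0.8):
  P(z) = (1 - 0.8 z)(1 + (0.41) z + (0.77) z^2)
  [check: z-coef 0.41 - (0.8) = -0.39; z^2-coef 0.77 - (0.8)(0.41) = 0.442; z^3-coef -(0.8)(0.77) = -0.616.]
Remaining roots from the quadratic factor 1 + (0.41) z + (0.77) z^2:
  Set 1 + (0.41) z + (0.77) z^2 = 0, i.e. a z^2 + b z + c = 0 with a = 0.77, b = 0.41, c = 1.
  Discriminant D = b^2 - 4ac = (0.41)^2 - 4*(0.77)*1 = 0.1681 - (3.08) = -2.9119.
  D < 0, so the roots are the complex-conjugate pair z = (-b +/- i sqrt(-D)) / (2a) = -0.2662 +/- 1.1081i.
  For a conjugate pair |z|^2 = z * conj(z) = (product of roots) = c/a = 1/(0.77) = 1.298701, so |z| = sqrt(1.298701) = 1.1396 for both roots.
Moduli of all roots: 1.2500, 1.1396, 1.1396.
All moduli strictly greater than 1? Yes.
Verdict: Stationary.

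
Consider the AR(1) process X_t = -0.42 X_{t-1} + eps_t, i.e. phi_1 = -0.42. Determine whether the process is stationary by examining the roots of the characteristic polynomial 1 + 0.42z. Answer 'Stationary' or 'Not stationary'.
\text{Stationary}

The AR(p) characteristic polynomial is P(z) = 1 + 0.42z.
Stationarity requires all roots to lie outside the unit circle, i.e. |z| > 1 for every root.
This is linear in z: 1 + (0.42) z = 0  =>  z = -1/(0.42) = -2.380952,  |z| = 2.380952.
Moduli of all roots: 2.3810.
All moduli strictly greater than 1? Yes.
Verdict: Stationary.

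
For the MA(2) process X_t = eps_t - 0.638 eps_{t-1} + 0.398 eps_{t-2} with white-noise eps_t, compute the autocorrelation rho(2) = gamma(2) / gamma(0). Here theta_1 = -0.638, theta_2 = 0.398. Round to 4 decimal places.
\rho(2) = 0.2542

For an MA(q) process with theta_0 = 1, the autocovariance is
  gamma(k) = sigma^2 * sum_{i=0..q-k} theta_i * theta_{i+k},
and rho(k) = gamma(k) / gamma(0). Sigma^2 cancels.
  numerator   = (1)*(0.398) = 0.398.
  denominator = (1)^2 + (-0.638)^2 + (0.398)^2 = 1.565448.
  rho(2) = 0.398 / 1.565448 = 0.2542.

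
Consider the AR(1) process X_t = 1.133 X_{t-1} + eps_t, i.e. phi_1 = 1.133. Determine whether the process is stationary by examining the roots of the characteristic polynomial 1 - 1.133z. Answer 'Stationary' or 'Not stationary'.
\text{Not stationary}

The AR(p) characteristic polynomial is P(z) = 1 - 1.133z.
Stationarity requires all roots to lie outside the unit circle, i.e. |z| > 1 for every root.
This is linear in z: 1 + (-1.133) z = 0  =>  z = -1/(-1.133) = 0.882613,  |z| = 0.882613.
Moduli of all roots: 0.8826.
All moduli strictly greater than 1? No.
Verdict: Not stationary.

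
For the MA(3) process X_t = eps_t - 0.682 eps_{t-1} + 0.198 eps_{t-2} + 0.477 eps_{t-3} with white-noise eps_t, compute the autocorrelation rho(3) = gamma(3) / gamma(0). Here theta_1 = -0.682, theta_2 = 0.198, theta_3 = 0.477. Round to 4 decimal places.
\rho(3) = 0.2754

For an MA(q) process with theta_0 = 1, the autocovariance is
  gamma(k) = sigma^2 * sum_{i=0..q-k} theta_i * theta_{i+k},
and rho(k) = gamma(k) / gamma(0). Sigma^2 cancels.
  numerator   = (1)*(0.477) = 0.477.
  denominator = (1)^2 + (-0.682)^2 + (0.198)^2 + (0.477)^2 = 1.731857.
  rho(3) = 0.477 / 1.731857 = 0.2754.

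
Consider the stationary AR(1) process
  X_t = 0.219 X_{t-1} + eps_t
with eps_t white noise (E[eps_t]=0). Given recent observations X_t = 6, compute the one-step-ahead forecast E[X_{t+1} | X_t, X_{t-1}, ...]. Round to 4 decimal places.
E[X_{t+1} \mid \mathcal F_t] = 1.3140

For an AR(p) model X_t = c + sum_i phi_i X_{t-i} + eps_t, the
one-step-ahead conditional mean is
  E[X_{t+1} | X_t, ...] = c + sum_i phi_i X_{t+1-i}.
Substitute known values:
  E[X_{t+1} | ...] = (0.219) * (6)
                   = 1.3140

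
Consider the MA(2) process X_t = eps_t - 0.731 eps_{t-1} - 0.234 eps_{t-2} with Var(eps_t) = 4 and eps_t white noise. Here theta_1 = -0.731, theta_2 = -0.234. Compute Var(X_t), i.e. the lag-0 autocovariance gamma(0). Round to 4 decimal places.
\gamma(0) = 6.3565

For an MA(q) process X_t = eps_t + sum_i theta_i eps_{t-i} with
Var(eps_t) = sigma^2, the variance is
  gamma(0) = sigma^2 * (1 + sum_i theta_i^2).
  sum_i theta_i^2 = (-0.731)^2 + (-0.234)^2 = 0.534361 + 0.054756 = 0.589117.
  gamma(0) = 4 * (1 + 0.589117) = 4 * 1.589117 = 6.356468, which rounds to 6.3565.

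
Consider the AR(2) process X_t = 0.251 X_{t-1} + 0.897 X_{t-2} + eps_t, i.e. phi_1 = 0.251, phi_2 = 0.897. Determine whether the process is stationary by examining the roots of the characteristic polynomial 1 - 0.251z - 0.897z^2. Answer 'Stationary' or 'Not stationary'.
\text{Not stationary}

The AR(p) characteristic polynomial is P(z) = 1 - 0.251z - 0.897z^2.
Stationarity requires all roots to lie outside the unit circle, i.e. |z| > 1 for every root.
Set 1 + (-0.251) z + (-0.897) z^2 = 0, i.e. a z^2 + b z + c = 0 with a = -0.897, b = -0.251, c = 1.
Discriminant D = b^2 - 4ac = (-0.251)^2 - 4*(-0.897)*1 = 0.063001 - (-3.588) = 3.651001.
D >= 0, so the roots are real: z = (-b +/- sqrt(D)) / (2a) = (0.251 +/- 1.910759) / (-1.794).
  z_1 = (0.251 + 1.910759) / (-1.794) = -1.205,   |z_1| = 1.205.
  z_2 = (0.251 - 1.910759) / (-1.794) = 0.9252,   |z_2| = 0.9252.
Moduli of all roots: 1.2050, 0.9252.
All moduli strictly greater than 1? No.
Verdict: Not stationary.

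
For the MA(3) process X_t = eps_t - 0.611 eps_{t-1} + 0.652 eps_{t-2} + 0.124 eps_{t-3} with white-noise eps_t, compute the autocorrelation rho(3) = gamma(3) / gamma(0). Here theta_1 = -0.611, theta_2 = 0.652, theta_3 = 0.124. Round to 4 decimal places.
\rho(3) = 0.0684

For an MA(q) process with theta_0 = 1, the autocovariance is
  gamma(k) = sigma^2 * sum_{i=0..q-k} theta_i * theta_{i+k},
and rho(k) = gamma(k) / gamma(0). Sigma^2 cancels.
  numerator   = (1)*(0.124) = 0.124.
  denominator = (1)^2 + (-0.611)^2 + (0.652)^2 + (0.124)^2 = 1.813801.
  rho(3) = 0.124 / 1.813801 = 0.0684.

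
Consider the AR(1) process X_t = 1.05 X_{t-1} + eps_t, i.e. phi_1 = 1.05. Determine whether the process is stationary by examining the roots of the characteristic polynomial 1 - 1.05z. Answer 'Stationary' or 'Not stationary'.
\text{Not stationary}

The AR(p) characteristic polynomial is P(z) = 1 - 1.05z.
Stationarity requires all roots to lie outside the unit circle, i.e. |z| > 1 for every root.
This is linear in z: 1 + (-1.05) z = 0  =>  z = -1/(-1.05) = 0.952381,  |z| = 0.952381.
Moduli of all roots: 0.9524.
All moduli strictly greater than 1? No.
Verdict: Not stationary.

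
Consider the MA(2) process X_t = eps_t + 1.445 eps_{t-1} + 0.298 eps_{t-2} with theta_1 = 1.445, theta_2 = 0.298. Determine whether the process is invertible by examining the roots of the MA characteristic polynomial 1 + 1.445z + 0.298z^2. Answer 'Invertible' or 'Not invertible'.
\text{Not invertible}

The MA(q) characteristic polynomial is P(z) = 1 + 1.445z + 0.298z^2.
Invertibility requires all roots to lie outside the unit circle, i.e. |z| > 1 for every root.
Set 1 + (1.445) z + (0.298) z^2 = 0, i.e. a z^2 + b z + c = 0 with a = 0.298, b = 1.445, c = 1.
Discriminant D = b^2 - 4ac = (1.445)^2 - 4*(0.298)*1 = 2.088025 - (1.192) = 0.896025.
D >= 0, so the roots are real: z = (-b +/- sqrt(D)) / (2a) = (-1.445 +/- 0.946586) / (0.596).
  z_1 = (-1.445 + 0.946586) / (0.596) = -0.8363,   |z_1| = 0.8363.
  z_2 = (-1.445 - 0.946586) / (0.596) = -4.0127,   |z_2| = 4.0127.
Moduli of all roots: 0.8363, 4.0127.
All moduli strictly greater than 1? No.
Verdict: Not invertible.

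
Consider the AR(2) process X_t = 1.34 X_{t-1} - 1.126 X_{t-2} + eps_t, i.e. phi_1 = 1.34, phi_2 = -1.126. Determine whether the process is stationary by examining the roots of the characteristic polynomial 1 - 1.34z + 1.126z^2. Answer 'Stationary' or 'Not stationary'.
\text{Not stationary}

The AR(p) characteristic polynomial is P(z) = 1 - 1.34z + 1.126z^2.
Stationarity requires all roots to lie outside the unit circle, i.e. |z| > 1 for every root.
Set 1 + (-1.34) z + (1.126) z^2 = 0, i.e. a z^2 + b z + c = 0 with a = 1.126, b = -1.34, c = 1.
Discriminant D = b^2 - 4ac = (-1.34)^2 - 4*(1.126)*1 = 1.7956 - (4.504) = -2.7084.
D < 0, so the roots are the complex-conjugate pair z = (-b +/- i sqrt(-D)) / (2a) = 0.595 +/- 0.7308i.
For a conjugate pair |z|^2 = z * conj(z) = (product of roots) = c/a = 1/(1.126) = 0.888099, so |z| = sqrt(0.888099) = 0.9424 for both roots.
Moduli of all roots: 0.9424, 0.9424.
All moduli strictly greater than 1? No.
Verdict: Not stationary.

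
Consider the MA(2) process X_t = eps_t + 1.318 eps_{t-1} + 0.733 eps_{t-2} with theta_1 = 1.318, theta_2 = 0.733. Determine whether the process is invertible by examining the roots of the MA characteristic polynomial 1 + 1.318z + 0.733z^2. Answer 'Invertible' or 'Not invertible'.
\text{Invertible}

The MA(q) characteristic polynomial is P(z) = 1 + 1.318z + 0.733z^2.
Invertibility requires all roots to lie outside the unit circle, i.e. |z| > 1 for every root.
Set 1 + (1.318) z + (0.733) z^2 = 0, i.e. a z^2 + b z + c = 0 with a = 0.733, b = 1.318, c = 1.
Discriminant D = b^2 - 4ac = (1.318)^2 - 4*(0.733)*1 = 1.737124 - (2.932) = -1.194876.
D < 0, so the roots are the complex-conjugate pair z = (-b +/- i sqrt(-D)) / (2a) = -0.899 +/- 0.7456i.
For a conjugate pair |z|^2 = z * conj(z) = (product of roots) = c/a = 1/(0.733) = 1.364256, so |z| = sqrt(1.364256) = 1.168 for both roots.
Moduli of all roots: 1.1680, 1.1680.
All moduli strictly greater than 1? Yes.
Verdict: Invertible.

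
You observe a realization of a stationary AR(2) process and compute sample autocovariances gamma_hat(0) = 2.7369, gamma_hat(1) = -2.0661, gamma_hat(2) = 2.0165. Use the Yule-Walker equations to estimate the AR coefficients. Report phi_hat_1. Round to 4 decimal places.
\hat\phi_{1} = -0.4620

The Yule-Walker equations for an AR(p) process read, in matrix form,
  Gamma_p phi = r_p,   with   (Gamma_p)_{ij} = gamma(|i - j|),
                       (r_p)_i = gamma(i),   i,j = 1..p.
Substitute the sample gammas (Toeplitz matrix and right-hand side of size 2):
  Gamma_p = [[2.7369, -2.0661], [-2.0661, 2.7369]]
  r_p     = [-2.0661, 2.0165]
Written out:
  2.7369 phi_1 - 2.0661 phi_2 = -2.0661
  -2.0661 phi_1 + 2.7369 phi_2 = 2.0165
Solve by Cramer's rule:
  det = gamma(0)^2 - gamma(1)^2 = (2.7369)^2 - (-2.0661)^2 = 7.49062161 - 4.26876921 = 3.2218524
  phi_hat_1 = [gamma(1) gamma(0) - gamma(1) gamma(2)] / det = [(-2.0661)(2.7369) - (-2.0661)(2.0165)] / 3.2218524 = -1.48841844 / 3.2218524 = -0.462
  phi_hat_2 = [gamma(0) gamma(2) - gamma(1)^2] / det = [(2.7369)(2.0165) - (-2.0661)^2] / 3.2218524 = 1.25018964 / 3.2218524 = 0.388
So phi_hat = [-0.4620, 0.3880].
Therefore phi_hat_1 = -0.4620.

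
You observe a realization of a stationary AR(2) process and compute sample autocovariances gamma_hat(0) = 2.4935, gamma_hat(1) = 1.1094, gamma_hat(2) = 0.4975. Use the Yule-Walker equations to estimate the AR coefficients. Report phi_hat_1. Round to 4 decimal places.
\hat\phi_{1} = 0.4440

The Yule-Walker equations for an AR(p) process read, in matrix form,
  Gamma_p phi = r_p,   with   (Gamma_p)_{ij} = gamma(|i - j|),
                       (r_p)_i = gamma(i),   i,j = 1..p.
Substitute the sample gammas (Toeplitz matrix and right-hand side of size 2):
  Gamma_p = [[2.4935, 1.1094], [1.1094, 2.4935]]
  r_p     = [1.1094, 0.4975]
Written out:
  2.4935 phi_1 + 1.1094 phi_2 = 1.1094
  1.1094 phi_1 + 2.4935 phi_2 = 0.4975
Solve by Cramer's rule:
  det = gamma(0)^2 - gamma(1)^2 = (2.4935)^2 - (1.1094)^2 = 6.21754225 - 1.23076836 = 4.98677389
  phi_hat_1 = [gamma(1) gamma(0) - gamma(1) gamma(2)] / det = [(1.1094)(2.4935) - (1.1094)(0.4975)] / 4.98677389 = 2.2143624 / 4.98677389 = 0.444
  phi_hat_2 = [gamma(0) gamma(2) - gamma(1)^2] / det = [(2.4935)(0.4975) - (1.1094)^2] / 4.98677389 = 0.00974789 / 4.98677389 = 0.002
So phi_hat = [0.4440, 0.0020].
Therefore phi_hat_1 = 0.4440.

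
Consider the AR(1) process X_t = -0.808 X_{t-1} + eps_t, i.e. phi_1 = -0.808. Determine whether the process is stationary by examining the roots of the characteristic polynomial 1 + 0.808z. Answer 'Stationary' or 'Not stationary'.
\text{Stationary}

The AR(p) characteristic polynomial is P(z) = 1 + 0.808z.
Stationarity requires all roots to lie outside the unit circle, i.e. |z| > 1 for every root.
This is linear in z: 1 + (0.808) z = 0  =>  z = -1/(0.808) = -1.237624,  |z| = 1.237624.
Moduli of all roots: 1.2376.
All moduli strictly greater than 1? Yes.
Verdict: Stationary.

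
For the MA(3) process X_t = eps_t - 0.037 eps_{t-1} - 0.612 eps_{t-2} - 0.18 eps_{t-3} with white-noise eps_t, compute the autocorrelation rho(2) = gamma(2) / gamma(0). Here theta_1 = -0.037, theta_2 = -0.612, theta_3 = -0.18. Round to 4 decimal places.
\rho(2) = -0.4298

For an MA(q) process with theta_0 = 1, the autocovariance is
  gamma(k) = sigma^2 * sum_{i=0..q-k} theta_i * theta_{i+k},
and rho(k) = gamma(k) / gamma(0). Sigma^2 cancels.
  numerator   = (1)*(-0.612) + (-0.037)*(-0.18) = -0.60534.
  denominator = (1)^2 + (-0.037)^2 + (-0.612)^2 + (-0.18)^2 = 1.408313.
  rho(2) = -0.60534 / 1.408313 = -0.4298.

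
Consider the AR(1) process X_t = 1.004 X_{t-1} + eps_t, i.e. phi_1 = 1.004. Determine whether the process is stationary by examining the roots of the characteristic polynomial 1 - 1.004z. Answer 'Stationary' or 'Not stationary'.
\text{Not stationary}

The AR(p) characteristic polynomial is P(z) = 1 - 1.004z.
Stationarity requires all roots to lie outside the unit circle, i.e. |z| > 1 for every root.
This is linear in z: 1 + (-1.004) z = 0  =>  z = -1/(-1.004) = 0.996016,  |z| = 0.996016.
Moduli of all roots: 0.9960.
All moduli strictly greater than 1? No.
Verdict: Not stationary.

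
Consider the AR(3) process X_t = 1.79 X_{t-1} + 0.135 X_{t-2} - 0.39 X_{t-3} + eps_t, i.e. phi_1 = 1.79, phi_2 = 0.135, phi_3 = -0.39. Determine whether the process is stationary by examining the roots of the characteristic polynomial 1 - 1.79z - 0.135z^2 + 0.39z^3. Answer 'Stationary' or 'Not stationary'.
\text{Not stationary}

The AR(p) characteristic polynomial is P(z) = 1 - 1.79z - 0.135z^2 + 0.39z^3.
Stationarity requires all roots to lie outside the unit circle, i.e. |z| > 1 for every root.
Degree 3: look for a simple real root z0 first, then factor out (1 - z/z0) and solve the remaining quadratic.
Testing z0 = 2: P(2) = 1 + (-1.79)(2) + (-0.135)(2)^2 + (0.39)(2)^3
  = 1 + (-3.58) + (-0.54) + (3.12) = 0.  So z_0 = 2 is a root, |z_0| = 2.
Divide out the factor (1 - 0.5 z) = (1 - z/z0) (since 1/z0 = 0.5):
  P(z) = (1 - 0.5 z)(1 + (-1.29) z + (-0.78) z^2)
  [check: z-coef -1.29 - (0.5) = -1.79; z^2-coef -0.78 - (0.5)(-1.29) = -0.135; z^3-coef -(0.5)(-0.78) = 0.39.]
Remaining roots from the quadratic factor 1 + (-1.29) z + (-0.78) z^2:
  Set 1 + (-1.29) z + (-0.78) z^2 = 0, i.e. a z^2 + b z + c = 0 with a = -0.78, b = -1.29, c = 1.
  Discriminant D = b^2 - 4ac = (-1.29)^2 - 4*(-0.78)*1 = 1.6641 - (-3.12) = 4.7841.
  D >= 0, so the roots are real: z = (-b +/- sqrt(D)) / (2a) = (1.29 +/- 2.187259) / (-1.56).
    z_1 = (1.29 + 2.187259) / (-1.56) = -2.229,   |z_1| = 2.229.
    z_2 = (1.29 - 2.187259) / (-1.56) = 0.5752,   |z_2| = 0.5752.
Moduli of all roots: 2.0000, 2.2290, 0.5752.
All moduli strictly greater than 1? No.
Verdict: Not stationary.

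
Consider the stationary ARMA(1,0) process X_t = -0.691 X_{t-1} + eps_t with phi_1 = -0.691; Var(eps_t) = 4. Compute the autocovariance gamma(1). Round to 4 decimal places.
\gamma(1) = -5.2898

Multiply the model equation by X_{t-k} and take expectations. With theta_0 = psi_0 = 1 and psi_j the MA(infinity) weights, this gives
  gamma(k) - sum_i phi_i gamma(k-i) = c_k,
  c_k = sigma^2 * sum_{j=k..q} theta_j psi_{j-k}   (c_k = 0 for k > q),
using gamma(-m) = gamma(m).
Pure AR (q = 0): c_0 = sigma^2 = 4, c_k = 0 for k >= 1.
Equations for k = 0 and k = 1 (AR order 1):
  gamma(0) = phi_1 gamma(1) + c_0
  gamma(1) = phi_1 gamma(0) + c_1
Substituting the second into the first: gamma(0) (1 - phi_1^2) = c_0 + phi_1 c_1, so
  gamma(0) = c_0 / (1 - phi_1^2) = 4 / (1 - (-0.691)^2) = 4 / 0.522519 = 7.655224.
  gamma(1) = phi_1 gamma(0) = (-0.691)(7.655224) = -5.28976.
Therefore gamma(1) = -5.2898 (to 4 decimal places).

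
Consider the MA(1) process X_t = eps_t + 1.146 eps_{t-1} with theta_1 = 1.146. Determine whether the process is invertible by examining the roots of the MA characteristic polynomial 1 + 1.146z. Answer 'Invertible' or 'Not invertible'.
\text{Not invertible}

The MA(q) characteristic polynomial is P(z) = 1 + 1.146z.
Invertibility requires all roots to lie outside the unit circle, i.e. |z| > 1 for every root.
This is linear in z: 1 + (1.146) z = 0  =>  z = -1/(1.146) = -0.8726,  |z| = 0.8726.
Moduli of all roots: 0.8726.
All moduli strictly greater than 1? No.
Verdict: Not invertible.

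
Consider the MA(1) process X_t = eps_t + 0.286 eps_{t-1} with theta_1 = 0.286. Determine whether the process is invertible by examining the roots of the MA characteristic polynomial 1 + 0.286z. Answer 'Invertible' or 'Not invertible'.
\text{Invertible}

The MA(q) characteristic polynomial is P(z) = 1 + 0.286z.
Invertibility requires all roots to lie outside the unit circle, i.e. |z| > 1 for every root.
This is linear in z: 1 + (0.286) z = 0  =>  z = -1/(0.286) = -3.496503,  |z| = 3.496503.
Moduli of all roots: 3.4965.
All moduli strictly greater than 1? Yes.
Verdict: Invertible.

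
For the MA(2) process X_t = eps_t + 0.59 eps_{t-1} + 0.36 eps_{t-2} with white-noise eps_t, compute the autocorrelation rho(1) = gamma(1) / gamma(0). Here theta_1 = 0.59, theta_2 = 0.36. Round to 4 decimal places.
\rho(1) = 0.5430

For an MA(q) process with theta_0 = 1, the autocovariance is
  gamma(k) = sigma^2 * sum_{i=0..q-k} theta_i * theta_{i+k},
and rho(k) = gamma(k) / gamma(0). Sigma^2 cancels.
  numerator   = (1)*(0.59) + (0.59)*(0.36) = 0.8024.
  denominator = (1)^2 + (0.59)^2 + (0.36)^2 = 1.4777.
  rho(1) = 0.8024 / 1.4777 = 0.5430.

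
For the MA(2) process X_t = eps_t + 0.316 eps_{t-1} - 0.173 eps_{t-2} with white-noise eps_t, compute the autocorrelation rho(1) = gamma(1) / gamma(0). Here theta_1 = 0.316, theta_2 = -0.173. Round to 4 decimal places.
\rho(1) = 0.2313

For an MA(q) process with theta_0 = 1, the autocovariance is
  gamma(k) = sigma^2 * sum_{i=0..q-k} theta_i * theta_{i+k},
and rho(k) = gamma(k) / gamma(0). Sigma^2 cancels.
  numerator   = (1)*(0.316) + (0.316)*(-0.173) = 0.261332.
  denominator = (1)^2 + (0.316)^2 + (-0.173)^2 = 1.129785.
  rho(1) = 0.261332 / 1.129785 = 0.2313.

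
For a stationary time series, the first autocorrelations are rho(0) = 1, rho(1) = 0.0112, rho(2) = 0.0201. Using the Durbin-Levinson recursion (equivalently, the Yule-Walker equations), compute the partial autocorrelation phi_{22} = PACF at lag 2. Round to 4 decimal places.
\phi_{22} = 0.0200

The PACF at lag k is phi_{kk}, the last component of the solution
to the Yule-Walker system G_k phi = r_k where
  (G_k)_{ij} = rho(|i - j|), (r_k)_i = rho(i), i,j = 1..k.
Equivalently, Durbin-Levinson gives phi_{kk} iteratively:
  phi_{11} = rho(1)
  phi_{kk} = [rho(k) - sum_{j=1..k-1} phi_{k-1,j} rho(k-j)]
            / [1 - sum_{j=1..k-1} phi_{k-1,j} rho(j)],
  phi_{k,j} = phi_{k-1,j} - phi_{kk} phi_{k-1,k-j},  j = 1..k-1.
Step k = 1:
  phi_11 = rho(1) = 0.0112.
Step k = 2:
  phi_22 = [rho(2) - phi_11 rho(1)] / [1 - phi_11 rho(1)] = [0.0201 - (0.0112)(0.0112)] / [1 - (0.0112)(0.0112)]
         = 0.01997456 / 0.99987456 = 0.02.
Therefore phi_{22} = 0.0200.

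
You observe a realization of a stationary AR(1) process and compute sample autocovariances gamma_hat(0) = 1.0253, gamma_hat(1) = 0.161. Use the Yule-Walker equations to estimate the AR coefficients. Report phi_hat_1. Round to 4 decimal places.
\hat\phi_{1} = 0.1570

The Yule-Walker equations for an AR(p) process read, in matrix form,
  Gamma_p phi = r_p,   with   (Gamma_p)_{ij} = gamma(|i - j|),
                       (r_p)_i = gamma(i),   i,j = 1..p.
Substitute the sample gammas (Toeplitz matrix and right-hand side of size 1):
  Gamma_p = [[1.0253]]
  r_p     = [0.161]
With p = 1 this is the single equation gamma(0) phi_1 = gamma(1):
  phi_hat_1 = gamma(1) / gamma(0) = 0.161 / 1.0253 = 0.1570.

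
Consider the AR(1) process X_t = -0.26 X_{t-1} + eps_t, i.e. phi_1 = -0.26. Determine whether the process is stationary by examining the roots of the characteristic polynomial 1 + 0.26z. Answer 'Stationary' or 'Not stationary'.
\text{Stationary}

The AR(p) characteristic polynomial is P(z) = 1 + 0.26z.
Stationarity requires all roots to lie outside the unit circle, i.e. |z| > 1 for every root.
This is linear in z: 1 + (0.26) z = 0  =>  z = -1/(0.26) = -3.846154,  |z| = 3.846154.
Moduli of all roots: 3.8462.
All moduli strictly greater than 1? Yes.
Verdict: Stationary.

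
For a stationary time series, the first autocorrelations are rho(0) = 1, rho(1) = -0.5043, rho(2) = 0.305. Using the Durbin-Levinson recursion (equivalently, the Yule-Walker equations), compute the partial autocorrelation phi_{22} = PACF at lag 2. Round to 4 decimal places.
\phi_{22} = 0.0680

The PACF at lag k is phi_{kk}, the last component of the solution
to the Yule-Walker system G_k phi = r_k where
  (G_k)_{ij} = rho(|i - j|), (r_k)_i = rho(i), i,j = 1..k.
Equivalently, Durbin-Levinson gives phi_{kk} iteratively:
  phi_{11} = rho(1)
  phi_{kk} = [rho(k) - sum_{j=1..k-1} phi_{k-1,j} rho(k-j)]
            / [1 - sum_{j=1..k-1} phi_{k-1,j} rho(j)],
  phi_{k,j} = phi_{k-1,j} - phi_{kk} phi_{k-1,k-j},  j = 1..k-1.
Step k = 1:
  phi_11 = rho(1) = -0.5043.
Step k = 2:
  phi_22 = [rho(2) - phi_11 rho(1)] / [1 - phi_11 rho(1)] = [0.305 - (-0.5043)(-0.5043)] / [1 - (-0.5043)(-0.5043)]
         = 0.05068151 / 0.74568151 = 0.068.
Therefore phi_{22} = 0.0680.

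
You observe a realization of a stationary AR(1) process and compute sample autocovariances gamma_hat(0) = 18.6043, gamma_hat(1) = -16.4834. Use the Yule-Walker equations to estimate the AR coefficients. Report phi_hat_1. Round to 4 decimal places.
\hat\phi_{1} = -0.8860

The Yule-Walker equations for an AR(p) process read, in matrix form,
  Gamma_p phi = r_p,   with   (Gamma_p)_{ij} = gamma(|i - j|),
                       (r_p)_i = gamma(i),   i,j = 1..p.
Substitute the sample gammas (Toeplitz matrix and right-hand side of size 1):
  Gamma_p = [[18.6043]]
  r_p     = [-16.4834]
With p = 1 this is the single equation gamma(0) phi_1 = gamma(1):
  phi_hat_1 = gamma(1) / gamma(0) = -16.4834 / 18.6043 = -0.8860.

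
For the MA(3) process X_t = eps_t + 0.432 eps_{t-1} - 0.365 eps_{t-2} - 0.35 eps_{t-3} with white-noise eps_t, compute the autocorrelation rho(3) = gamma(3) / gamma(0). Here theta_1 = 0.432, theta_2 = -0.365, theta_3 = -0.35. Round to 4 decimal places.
\rho(3) = -0.2427

For an MA(q) process with theta_0 = 1, the autocovariance is
  gamma(k) = sigma^2 * sum_{i=0..q-k} theta_i * theta_{i+k},
and rho(k) = gamma(k) / gamma(0). Sigma^2 cancels.
  numerator   = (1)*(-0.35) = -0.35.
  denominator = (1)^2 + (0.432)^2 + (-0.365)^2 + (-0.35)^2 = 1.442349.
  rho(3) = -0.35 / 1.442349 = -0.2427.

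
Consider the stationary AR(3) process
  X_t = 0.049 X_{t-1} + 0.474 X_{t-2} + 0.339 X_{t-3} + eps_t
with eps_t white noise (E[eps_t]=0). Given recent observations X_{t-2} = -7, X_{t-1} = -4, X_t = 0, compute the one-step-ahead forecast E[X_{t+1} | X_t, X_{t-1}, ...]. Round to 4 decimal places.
E[X_{t+1} \mid \mathcal F_t] = -4.2690

For an AR(p) model X_t = c + sum_i phi_i X_{t-i} + eps_t, the
one-step-ahead conditional mean is
  E[X_{t+1} | X_t, ...] = c + sum_i phi_i X_{t+1-i}.
Substitute known values:
  E[X_{t+1} | ...] = (0.049) * (0) + (0.474) * (-4) + (0.339) * (-7)
                   = -4.2690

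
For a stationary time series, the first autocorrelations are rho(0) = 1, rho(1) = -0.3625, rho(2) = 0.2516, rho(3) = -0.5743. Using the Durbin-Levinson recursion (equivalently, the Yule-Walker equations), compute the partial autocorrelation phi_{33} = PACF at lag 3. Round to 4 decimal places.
\phi_{33} = -0.5230

The PACF at lag k is phi_{kk}, the last component of the solution
to the Yule-Walker system G_k phi = r_k where
  (G_k)_{ij} = rho(|i - j|), (r_k)_i = rho(i), i,j = 1..k.
Equivalently, Durbin-Levinson gives phi_{kk} iteratively:
  phi_{11} = rho(1)
  phi_{kk} = [rho(k) - sum_{j=1..k-1} phi_{k-1,j} rho(k-j)]
            / [1 - sum_{j=1..k-1} phi_{k-1,j} rho(j)],
  phi_{k,j} = phi_{k-1,j} - phi_{kk} phi_{k-1,k-j},  j = 1..k-1.
Step k = 1:
  phi_11 = rho(1) = -0.3625.
Step k = 2:
  phi_22 = [rho(2) - phi_11 rho(1)] / [1 - phi_11 rho(1)] = [0.2516 - (-0.3625)(-0.3625)] / [1 - (-0.3625)(-0.3625)]
         = 0.12019375 / 0.86859375 = 0.138377.
  Update: phi_21 = phi_11 - phi_22 phi_11 = -0.3625 - (0.138377)(-0.3625) = -0.312338.
Step k = 3:
  phi_33 = [rho(3) - phi_21 rho(2) - phi_22 rho(1)] / [1 - phi_21 rho(1) - phi_22 rho(2)]
    numerator   = -0.5743 - (-0.312338)(0.2516) - (0.138377)(-0.3625) = -0.4455539
    denominator = 1 - (-0.312338)(-0.3625) - (0.138377)(0.2516) = 0.85196165
  phi_33 = -0.4455539 / 0.85196165 = -0.523.
Therefore phi_{33} = -0.5230.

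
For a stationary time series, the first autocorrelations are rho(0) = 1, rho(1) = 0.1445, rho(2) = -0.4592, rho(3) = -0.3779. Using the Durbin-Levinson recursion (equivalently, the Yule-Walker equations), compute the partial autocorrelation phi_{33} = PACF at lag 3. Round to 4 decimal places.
\phi_{33} = -0.2799

The PACF at lag k is phi_{kk}, the last component of the solution
to the Yule-Walker system G_k phi = r_k where
  (G_k)_{ij} = rho(|i - j|), (r_k)_i = rho(i), i,j = 1..k.
Equivalently, Durbin-Levinson gives phi_{kk} iteratively:
  phi_{11} = rho(1)
  phi_{kk} = [rho(k) - sum_{j=1..k-1} phi_{k-1,j} rho(k-j)]
            / [1 - sum_{j=1..k-1} phi_{k-1,j} rho(j)],
  phi_{k,j} = phi_{k-1,j} - phi_{kk} phi_{k-1,k-j},  j = 1..k-1.
Step k = 1:
  phi_11 = rho(1) = 0.1445.
Step k = 2:
  phi_22 = [rho(2) - phi_11 rho(1)] / [1 - phi_11 rho(1)] = [-0.4592 - (0.1445)(0.1445)] / [1 - (0.1445)(0.1445)]
         = -0.48008025 / 0.97911975 = -0.490318.
  Update: phi_21 = phi_11 - phi_22 phi_11 = 0.1445 - (-0.490318)(0.1445) = 0.215351.
Step k = 3:
  phi_33 = [rho(3) - phi_21 rho(2) - phi_22 rho(1)] / [1 - phi_21 rho(1) - phi_22 rho(2)]
    numerator   = -0.3779 - (0.215351)(-0.4592) - (-0.490318)(0.1445) = -0.20815985
    denominator = 1 - (0.215351)(0.1445) - (-0.490318)(-0.4592) = 0.74372766
  phi_33 = -0.20815985 / 0.74372766 = -0.2799.
Therefore phi_{33} = -0.2799.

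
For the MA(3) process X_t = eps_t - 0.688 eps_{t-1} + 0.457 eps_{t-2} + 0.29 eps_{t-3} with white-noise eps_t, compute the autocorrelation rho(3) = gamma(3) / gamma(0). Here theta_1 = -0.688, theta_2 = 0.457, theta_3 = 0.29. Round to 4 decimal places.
\rho(3) = 0.1642

For an MA(q) process with theta_0 = 1, the autocovariance is
  gamma(k) = sigma^2 * sum_{i=0..q-k} theta_i * theta_{i+k},
and rho(k) = gamma(k) / gamma(0). Sigma^2 cancels.
  numerator   = (1)*(0.29) = 0.29.
  denominator = (1)^2 + (-0.688)^2 + (0.457)^2 + (0.29)^2 = 1.766293.
  rho(3) = 0.29 / 1.766293 = 0.1642.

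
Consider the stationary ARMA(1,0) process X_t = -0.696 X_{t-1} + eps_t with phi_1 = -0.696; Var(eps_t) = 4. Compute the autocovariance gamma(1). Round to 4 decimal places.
\gamma(1) = -5.3997

Multiply the model equation by X_{t-k} and take expectations. With theta_0 = psi_0 = 1 and psi_j the MA(infinity) weights, this gives
  gamma(k) - sum_i phi_i gamma(k-i) = c_k,
  c_k = sigma^2 * sum_{j=k..q} theta_j psi_{j-k}   (c_k = 0 for k > q),
using gamma(-m) = gamma(m).
Pure AR (q = 0): c_0 = sigma^2 = 4, c_k = 0 for k >= 1.
Equations for k = 0 and k = 1 (AR order 1):
  gamma(0) = phi_1 gamma(1) + c_0
  gamma(1) = phi_1 gamma(0) + c_1
Substituting the second into the first: gamma(0) (1 - phi_1^2) = c_0 + phi_1 c_1, so
  gamma(0) = c_0 / (1 - phi_1^2) = 4 / (1 - (-0.696)^2) = 4 / 0.515584 = 7.758193.
  gamma(1) = phi_1 gamma(0) = (-0.696)(7.758193) = -5.399702.
Therefore gamma(1) = -5.3997 (to 4 decimal places).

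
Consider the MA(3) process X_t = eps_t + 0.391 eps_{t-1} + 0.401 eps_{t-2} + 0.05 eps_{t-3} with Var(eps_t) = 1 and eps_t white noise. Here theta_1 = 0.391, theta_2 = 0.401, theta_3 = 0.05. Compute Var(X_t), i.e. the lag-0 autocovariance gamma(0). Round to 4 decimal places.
\gamma(0) = 1.3162

For an MA(q) process X_t = eps_t + sum_i theta_i eps_{t-i} with
Var(eps_t) = sigma^2, the variance is
  gamma(0) = sigma^2 * (1 + sum_i theta_i^2).
  sum_i theta_i^2 = (0.391)^2 + (0.401)^2 + (0.05)^2 = 0.152881 + 0.160801 + 0.0025 = 0.316182.
  gamma(0) = 1 * (1 + 0.316182) = 1 * 1.316182 = 1.316182, which rounds to 1.3162.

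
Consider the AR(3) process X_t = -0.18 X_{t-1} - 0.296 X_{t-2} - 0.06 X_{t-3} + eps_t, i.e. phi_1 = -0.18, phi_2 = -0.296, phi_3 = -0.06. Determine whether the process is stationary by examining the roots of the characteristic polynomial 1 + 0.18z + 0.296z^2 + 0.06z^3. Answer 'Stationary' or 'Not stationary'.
\text{Stationary}

The AR(p) characteristic polynomial is P(z) = 1 + 0.18z + 0.296z^2 + 0.06z^3.
Stationarity requires all roots to lie outside the unit circle, i.e. |z| > 1 for every root.
Degree 3: look for a simple real root z0 first, then factor out (1 - z/z0) and solve the remaining quadratic.
Testing z0 = -5: P(-5) = 1 + (0.18)(-5) + (0.296)(-5)^2 + (0.06)(-5)^3
  = 1 + (-0.9) + (7.4) + (-7.5) = 0.  So z_0 = -5 is a root, |z_0| = 5.
Divide out the factor (1 + 0.2 z) = (1 - z/z0) (since 1/z0 = -0.2):
  P(z) = (1 + 0.2 z)(1 + (-0.02) z + (0.3) z^2)
  [check: z-coef -0.02 - (-0.2) = 0.18; z^2-coef 0.3 - (-0.2)(-0.02) = 0.296; z^3-coef -(-0.2)(0.3) = 0.06.]
Remaining roots from the quadratic factor 1 + (-0.02) z + (0.3) z^2:
  Set 1 + (-0.02) z + (0.3) z^2 = 0, i.e. a z^2 + b z + c = 0 with a = 0.3, b = -0.02, c = 1.
  Discriminant D = b^2 - 4ac = (-0.02)^2 - 4*(0.3)*1 = 0.0004 - (1.2) = -1.1996.
  D < 0, so the roots are the complex-conjugate pair z = (-b +/- i sqrt(-D)) / (2a) = 0.0333 +/- 1.8254i.
  For a conjugate pair |z|^2 = z * conj(z) = (product of roots) = c/a = 1/(0.3) = 3.333333, so |z| = sqrt(3.333333) = 1.8257 for both roots.
Moduli of all roots: 5.0000, 1.8257, 1.8257.
All moduli strictly greater than 1? Yes.
Verdict: Stationary.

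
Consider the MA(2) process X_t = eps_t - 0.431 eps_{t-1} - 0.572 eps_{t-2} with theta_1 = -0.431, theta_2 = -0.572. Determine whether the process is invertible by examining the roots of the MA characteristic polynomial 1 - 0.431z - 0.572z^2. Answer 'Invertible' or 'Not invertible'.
\text{Not invertible}

The MA(q) characteristic polynomial is P(z) = 1 - 0.431z - 0.572z^2.
Invertibility requires all roots to lie outside the unit circle, i.e. |z| > 1 for every root.
Set 1 + (-0.431) z + (-0.572) z^2 = 0, i.e. a z^2 + b z + c = 0 with a = -0.572, b = -0.431, c = 1.
Discriminant D = b^2 - 4ac = (-0.431)^2 - 4*(-0.572)*1 = 0.185761 - (-2.288) = 2.473761.
D >= 0, so the roots are real: z = (-b +/- sqrt(D)) / (2a) = (0.431 +/- 1.572819) / (-1.144).
  z_1 = (0.431 + 1.572819) / (-1.144) = -1.7516,   |z_1| = 1.7516.
  z_2 = (0.431 - 1.572819) / (-1.144) = 0.9981,   |z_2| = 0.9981.
Moduli of all roots: 1.7516, 0.9981.
All moduli strictly greater than 1? No.
Verdict: Not invertible.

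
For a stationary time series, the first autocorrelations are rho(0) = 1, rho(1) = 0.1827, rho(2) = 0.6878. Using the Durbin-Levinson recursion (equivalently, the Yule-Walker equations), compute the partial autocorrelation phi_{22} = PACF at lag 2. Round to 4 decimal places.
\phi_{22} = 0.6770

The PACF at lag k is phi_{kk}, the last component of the solution
to the Yule-Walker system G_k phi = r_k where
  (G_k)_{ij} = rho(|i - j|), (r_k)_i = rho(i), i,j = 1..k.
Equivalently, Durbin-Levinson gives phi_{kk} iteratively:
  phi_{11} = rho(1)
  phi_{kk} = [rho(k) - sum_{j=1..k-1} phi_{k-1,j} rho(k-j)]
            / [1 - sum_{j=1..k-1} phi_{k-1,j} rho(j)],
  phi_{k,j} = phi_{k-1,j} - phi_{kk} phi_{k-1,k-j},  j = 1..k-1.
Step k = 1:
  phi_11 = rho(1) = 0.1827.
Step k = 2:
  phi_22 = [rho(2) - phi_11 rho(1)] / [1 - phi_11 rho(1)] = [0.6878 - (0.1827)(0.1827)] / [1 - (0.1827)(0.1827)]
         = 0.65442071 / 0.96662071 = 0.677.
Therefore phi_{22} = 0.6770.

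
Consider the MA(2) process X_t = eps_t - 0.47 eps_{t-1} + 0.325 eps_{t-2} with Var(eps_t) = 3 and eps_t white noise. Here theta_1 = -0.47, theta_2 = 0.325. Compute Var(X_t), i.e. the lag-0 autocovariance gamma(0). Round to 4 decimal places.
\gamma(0) = 3.9796

For an MA(q) process X_t = eps_t + sum_i theta_i eps_{t-i} with
Var(eps_t) = sigma^2, the variance is
  gamma(0) = sigma^2 * (1 + sum_i theta_i^2).
  sum_i theta_i^2 = (-0.47)^2 + (0.325)^2 = 0.2209 + 0.105625 = 0.326525.
  gamma(0) = 3 * (1 + 0.326525) = 3 * 1.326525 = 3.979575, which rounds to 3.9796.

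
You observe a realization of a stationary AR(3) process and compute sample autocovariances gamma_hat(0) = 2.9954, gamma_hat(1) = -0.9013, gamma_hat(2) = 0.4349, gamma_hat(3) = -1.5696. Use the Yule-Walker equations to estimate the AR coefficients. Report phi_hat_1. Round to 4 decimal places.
\hat\phi_{1} = -0.2520

The Yule-Walker equations for an AR(p) process read, in matrix form,
  Gamma_p phi = r_p,   with   (Gamma_p)_{ij} = gamma(|i - j|),
                       (r_p)_i = gamma(i),   i,j = 1..p.
Substitute the sample gammas (Toeplitz matrix and right-hand side of size 3):
  Gamma_p = [[2.9954, -0.9013, 0.4349], [-0.9013, 2.9954, -0.9013], [0.4349, -0.9013, 2.9954]]
  r_p     = [-0.9013, 0.4349, -1.5696]
Written out (R1..R3):
  (R1) 2.9954 phi_1 - 0.9013 phi_2 + 0.4349 phi_3 = -0.9013
  (R2) -0.9013 phi_1 + 2.9954 phi_2 - 0.9013 phi_3 = 0.4349
  (R3) 0.4349 phi_1 - 0.9013 phi_2 + 2.9954 phi_3 = -1.5696
Gaussian elimination:
  R2 <- R2 - (-0.9013/2.9954) R1 = R2 - (-0.300895) R1:  2.724204 phi_2 - 0.770441 phi_3 = 0.163704
  R3 <- R3 - (0.4349/2.9954) R1 = R3 - (0.145189) R1:  -0.770441 phi_2 + 2.932257 phi_3 = -1.438741
  R3 <- R3 - (-0.770441/2.724204) R2 = R3 - (-0.282813) R2:  2.714366 phi_3 = -1.392443
Back-substitution:
  phi_hat_3 = -1.392443 / 2.714366 = -0.51299
  phi_hat_2 = (0.163704 - (-0.770441)(-0.51299)) / 2.724204 = -0.084988
  phi_hat_1 = (-0.9013 - (-0.9013)(-0.084988) - (0.4349)(-0.51299)) / 2.9954 = -0.251987
So phi_hat = [-0.2520, -0.0850, -0.5130].
Therefore phi_hat_1 = -0.2520.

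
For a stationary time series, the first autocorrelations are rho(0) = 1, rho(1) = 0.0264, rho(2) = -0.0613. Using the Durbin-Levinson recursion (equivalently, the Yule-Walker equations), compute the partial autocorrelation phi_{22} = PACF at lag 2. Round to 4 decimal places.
\phi_{22} = -0.0620

The PACF at lag k is phi_{kk}, the last component of the solution
to the Yule-Walker system G_k phi = r_k where
  (G_k)_{ij} = rho(|i - j|), (r_k)_i = rho(i), i,j = 1..k.
Equivalently, Durbin-Levinson gives phi_{kk} iteratively:
  phi_{11} = rho(1)
  phi_{kk} = [rho(k) - sum_{j=1..k-1} phi_{k-1,j} rho(k-j)]
            / [1 - sum_{j=1..k-1} phi_{k-1,j} rho(j)],
  phi_{k,j} = phi_{k-1,j} - phi_{kk} phi_{k-1,k-j},  j = 1..k-1.
Step k = 1:
  phi_11 = rho(1) = 0.0264.
Step k = 2:
  phi_22 = [rho(2) - phi_11 rho(1)] / [1 - phi_11 rho(1)] = [-0.0613 - (0.0264)(0.0264)] / [1 - (0.0264)(0.0264)]
         = -0.06199696 / 0.99930304 = -0.062.
Therefore phi_{22} = -0.0620.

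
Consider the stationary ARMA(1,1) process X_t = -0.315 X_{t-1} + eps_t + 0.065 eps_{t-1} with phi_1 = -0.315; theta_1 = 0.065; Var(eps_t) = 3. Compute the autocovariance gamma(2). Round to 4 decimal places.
\gamma(2) = 0.2569

Multiply the model equation by X_{t-k} and take expectations. With theta_0 = psi_0 = 1 and psi_j the MA(infinity) weights, this gives
  gamma(k) - sum_i phi_i gamma(k-i) = c_k,
  c_k = sigma^2 * sum_{j=k..q} theta_j psi_{j-k}   (c_k = 0 for k > q),
using gamma(-m) = gamma(m).
psi-weights needed (psi_j = theta_j + sum_i phi_i psi_{j-i}):
  psi_1 = theta_1 + phi_1 = 0.065 + (-0.315) = -0.25
Right-hand sides:
  c_0 = sigma^2 (1 + theta_1 psi_1) = 3 * (1 + (0.065)(-0.25)) = 3 * 0.98375 = 2.95125
  c_1 = sigma^2 theta_1 = 3 * (0.065) = 0.195
  c_2 = 0
Equations for k = 0 and k = 1 (AR order 1):
  gamma(0) = phi_1 gamma(1) + c_0
  gamma(1) = phi_1 gamma(0) + c_1
Substituting the second into the first: gamma(0) (1 - phi_1^2) = c_0 + phi_1 c_1, so
  gamma(0) = (c_0 + phi_1 c_1) / (1 - phi_1^2) = (2.95125 + (-0.315)(0.195)) / (1 - (-0.315)^2) = 2.889825 / 0.900775 = 3.208154.
  gamma(1) = phi_1 gamma(0) + c_1 = (-0.315)(3.208154) + (0.195) = -0.815569.
For k = 2 (> q): gamma(2) = phi_1 gamma(1) = (-0.315)(-0.815569) = 0.256904.
Therefore gamma(2) = 0.2569 (to 4 decimal places).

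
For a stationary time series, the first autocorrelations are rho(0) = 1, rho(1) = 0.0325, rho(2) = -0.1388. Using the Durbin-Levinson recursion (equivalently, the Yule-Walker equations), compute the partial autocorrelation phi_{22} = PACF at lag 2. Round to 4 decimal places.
\phi_{22} = -0.1400

The PACF at lag k is phi_{kk}, the last component of the solution
to the Yule-Walker system G_k phi = r_k where
  (G_k)_{ij} = rho(|i - j|), (r_k)_i = rho(i), i,j = 1..k.
Equivalently, Durbin-Levinson gives phi_{kk} iteratively:
  phi_{11} = rho(1)
  phi_{kk} = [rho(k) - sum_{j=1..k-1} phi_{k-1,j} rho(k-j)]
            / [1 - sum_{j=1..k-1} phi_{k-1,j} rho(j)],
  phi_{k,j} = phi_{k-1,j} - phi_{kk} phi_{k-1,k-j},  j = 1..k-1.
Step k = 1:
  phi_11 = rho(1) = 0.0325.
Step k = 2:
  phi_22 = [rho(2) - phi_11 rho(1)] / [1 - phi_11 rho(1)] = [-0.1388 - (0.0325)(0.0325)] / [1 - (0.0325)(0.0325)]
         = -0.13985625 / 0.99894375 = -0.14.
Therefore phi_{22} = -0.1400.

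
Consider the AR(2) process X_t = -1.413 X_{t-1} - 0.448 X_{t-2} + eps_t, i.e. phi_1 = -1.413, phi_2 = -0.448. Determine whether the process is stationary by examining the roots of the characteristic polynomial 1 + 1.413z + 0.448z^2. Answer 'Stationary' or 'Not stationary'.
\text{Stationary}

The AR(p) characteristic polynomial is P(z) = 1 + 1.413z + 0.448z^2.
Stationarity requires all roots to lie outside the unit circle, i.e. |z| > 1 for every root.
Set 1 + (1.413) z + (0.448) z^2 = 0, i.e. a z^2 + b z + c = 0 with a = 0.448, b = 1.413, c = 1.
Discriminant D = b^2 - 4ac = (1.413)^2 - 4*(0.448)*1 = 1.996569 - (1.792) = 0.204569.
D >= 0, so the roots are real: z = (-b +/- sqrt(D)) / (2a) = (-1.413 +/- 0.452293) / (0.896).
  z_1 = (-1.413 + 0.452293) / (0.896) = -1.0722,   |z_1| = 1.0722.
  z_2 = (-1.413 - 0.452293) / (0.896) = -2.0818,   |z_2| = 2.0818.
Moduli of all roots: 1.0722, 2.0818.
All moduli strictly greater than 1? Yes.
Verdict: Stationary.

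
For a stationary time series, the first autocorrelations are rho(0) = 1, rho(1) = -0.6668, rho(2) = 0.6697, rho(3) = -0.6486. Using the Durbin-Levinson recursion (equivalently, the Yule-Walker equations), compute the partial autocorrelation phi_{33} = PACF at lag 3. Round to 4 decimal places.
\phi_{33} = -0.2430

The PACF at lag k is phi_{kk}, the last component of the solution
to the Yule-Walker system G_k phi = r_k where
  (G_k)_{ij} = rho(|i - j|), (r_k)_i = rho(i), i,j = 1..k.
Equivalently, Durbin-Levinson gives phi_{kk} iteratively:
  phi_{11} = rho(1)
  phi_{kk} = [rho(k) - sum_{j=1..k-1} phi_{k-1,j} rho(k-j)]
            / [1 - sum_{j=1..k-1} phi_{k-1,j} rho(j)],
  phi_{k,j} = phi_{k-1,j} - phi_{kk} phi_{k-1,k-j},  j = 1..k-1.
Step k = 1:
  phi_11 = rho(1) = -0.6668.
Step k = 2:
  phi_22 = [rho(2) - phi_11 rho(1)] / [1 - phi_11 rho(1)] = [0.6697 - (-0.6668)(-0.6668)] / [1 - (-0.6668)(-0.6668)]
         = 0.22507776 / 0.55537776 = 0.40527.
  Update: phi_21 = phi_11 - phi_22 phi_11 = -0.6668 - (0.40527)(-0.6668) = -0.396566.
Step k = 3:
  phi_33 = [rho(3) - phi_21 rho(2) - phi_22 rho(1)] / [1 - phi_21 rho(1) - phi_22 rho(2)]
    numerator   = -0.6486 - (-0.396566)(0.6697) - (0.40527)(-0.6668) = -0.11278581
    denominator = 1 - (-0.396566)(-0.6668) - (0.40527)(0.6697) = 0.46416057
  phi_33 = -0.11278581 / 0.46416057 = -0.243.
Therefore phi_{33} = -0.2430.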